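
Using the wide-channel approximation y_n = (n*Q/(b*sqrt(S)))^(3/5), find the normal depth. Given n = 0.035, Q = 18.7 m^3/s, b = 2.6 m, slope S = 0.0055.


We use the wide-channel approximation y_n = (n*Q/(b*sqrt(S)))^(3/5).
sqrt(S) = sqrt(0.0055) = 0.074162.
Numerator: n*Q = 0.035 * 18.7 = 0.6545.
Denominator: b*sqrt(S) = 2.6 * 0.074162 = 0.192821.
arg = 3.3943.
y_n = 3.3943^(3/5) = 2.0819 m.

2.0819


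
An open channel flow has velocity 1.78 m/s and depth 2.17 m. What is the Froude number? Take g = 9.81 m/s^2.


The Froude number is defined as Fr = V / sqrt(g*y).
g*y = 9.81 * 2.17 = 21.2877.
sqrt(g*y) = sqrt(21.2877) = 4.6139.
Fr = 1.78 / 4.6139 = 0.3858.

0.3858


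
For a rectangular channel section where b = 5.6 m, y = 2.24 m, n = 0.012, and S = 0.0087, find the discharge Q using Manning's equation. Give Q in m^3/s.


For a rectangular channel, the cross-sectional area A = b * y = 5.6 * 2.24 = 12.54 m^2.
The wetted perimeter P = b + 2y = 5.6 + 2*2.24 = 10.08 m.
Hydraulic radius R = A/P = 12.54/10.08 = 1.2444 m.
Velocity V = (1/n)*R^(2/3)*S^(1/2) = (1/0.012)*1.2444^(2/3)*0.0087^(1/2) = 8.9928 m/s.
Discharge Q = A * V = 12.54 * 8.9928 = 112.806 m^3/s.

112.806


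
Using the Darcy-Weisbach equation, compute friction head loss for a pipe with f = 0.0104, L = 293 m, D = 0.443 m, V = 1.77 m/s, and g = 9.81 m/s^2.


Darcy-Weisbach equation: h_f = f * (L/D) * V^2/(2g).
f * L/D = 0.0104 * 293/0.443 = 6.8786.
V^2/(2g) = 1.77^2 / (2*9.81) = 3.1329 / 19.62 = 0.1597 m.
h_f = 6.8786 * 0.1597 = 1.098 m.

1.098


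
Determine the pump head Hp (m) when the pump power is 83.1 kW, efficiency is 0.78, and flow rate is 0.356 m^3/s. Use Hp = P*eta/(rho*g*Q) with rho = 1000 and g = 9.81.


Pump head formula: Hp = P * eta / (rho * g * Q).
Numerator: P * eta = 83.1 * 1000 * 0.78 = 64818.0 W.
Denominator: rho * g * Q = 1000 * 9.81 * 0.356 = 3492.36.
Hp = 64818.0 / 3492.36 = 18.56 m.

18.56


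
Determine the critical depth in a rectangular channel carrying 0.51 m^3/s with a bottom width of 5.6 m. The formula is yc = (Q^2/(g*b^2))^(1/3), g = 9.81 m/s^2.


Using yc = (Q^2 / (g * b^2))^(1/3):
Q^2 = 0.51^2 = 0.26.
g * b^2 = 9.81 * 5.6^2 = 9.81 * 31.36 = 307.64.
Q^2 / (g*b^2) = 0.26 / 307.64 = 0.0008.
yc = 0.0008^(1/3) = 0.0946 m.

0.0946


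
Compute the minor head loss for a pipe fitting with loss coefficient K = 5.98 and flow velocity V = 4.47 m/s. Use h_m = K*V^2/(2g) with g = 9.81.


Minor loss formula: h_m = K * V^2/(2g).
V^2 = 4.47^2 = 19.9809.
V^2/(2g) = 19.9809 / 19.62 = 1.0184 m.
h_m = 5.98 * 1.0184 = 6.09 m.

6.09


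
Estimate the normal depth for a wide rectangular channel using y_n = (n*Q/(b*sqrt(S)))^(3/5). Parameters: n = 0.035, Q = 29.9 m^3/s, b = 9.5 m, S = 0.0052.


We use the wide-channel approximation y_n = (n*Q/(b*sqrt(S)))^(3/5).
sqrt(S) = sqrt(0.0052) = 0.072111.
Numerator: n*Q = 0.035 * 29.9 = 1.0465.
Denominator: b*sqrt(S) = 9.5 * 0.072111 = 0.685054.
arg = 1.5276.
y_n = 1.5276^(3/5) = 1.2895 m.

1.2895


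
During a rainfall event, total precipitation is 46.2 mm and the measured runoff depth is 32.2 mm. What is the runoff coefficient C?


The runoff coefficient C = runoff depth / rainfall depth.
C = 32.2 / 46.2
  = 0.697.

0.697


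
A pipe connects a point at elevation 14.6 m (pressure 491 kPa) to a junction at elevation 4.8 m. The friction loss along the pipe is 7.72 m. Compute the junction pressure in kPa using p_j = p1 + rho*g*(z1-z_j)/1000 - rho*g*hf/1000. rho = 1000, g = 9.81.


Junction pressure: p_j = p1 + rho*g*(z1 - z_j)/1000 - rho*g*hf/1000.
Elevation term = 1000*9.81*(14.6 - 4.8)/1000 = 96.138 kPa.
Friction term = 1000*9.81*7.72/1000 = 75.733 kPa.
p_j = 491 + 96.138 - 75.733 = 511.4 kPa.

511.4


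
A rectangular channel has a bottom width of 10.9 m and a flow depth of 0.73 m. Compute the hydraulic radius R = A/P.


For a rectangular section:
Flow area A = b * y = 10.9 * 0.73 = 7.96 m^2.
Wetted perimeter P = b + 2y = 10.9 + 2*0.73 = 12.36 m.
Hydraulic radius R = A/P = 7.96 / 12.36 = 0.6438 m.

0.6438


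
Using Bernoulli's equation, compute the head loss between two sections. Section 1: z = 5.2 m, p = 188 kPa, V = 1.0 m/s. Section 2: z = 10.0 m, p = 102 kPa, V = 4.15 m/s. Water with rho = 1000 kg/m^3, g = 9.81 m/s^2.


Total head at each section: H = z + p/(rho*g) + V^2/(2g).
H1 = 5.2 + 188*1000/(1000*9.81) + 1.0^2/(2*9.81)
   = 5.2 + 19.164 + 0.051
   = 24.415 m.
H2 = 10.0 + 102*1000/(1000*9.81) + 4.15^2/(2*9.81)
   = 10.0 + 10.398 + 0.8778
   = 21.275 m.
h_L = H1 - H2 = 24.415 - 21.275 = 3.14 m.

3.14


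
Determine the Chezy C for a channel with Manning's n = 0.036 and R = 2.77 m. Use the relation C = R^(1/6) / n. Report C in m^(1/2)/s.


The Chezy coefficient relates to Manning's n through C = R^(1/6) / n.
R^(1/6) = 2.77^(1/6) = 1.185077.
C = 1.185077 / 0.036 = 32.92 m^(1/2)/s.

32.92


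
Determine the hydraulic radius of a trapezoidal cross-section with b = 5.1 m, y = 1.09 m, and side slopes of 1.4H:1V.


For a trapezoidal section with side slope z:
A = (b + z*y)*y = (5.1 + 1.4*1.09)*1.09 = 7.222 m^2.
P = b + 2*y*sqrt(1 + z^2) = 5.1 + 2*1.09*sqrt(1 + 1.4^2) = 8.851 m.
R = A/P = 7.222 / 8.851 = 0.816 m.

0.816


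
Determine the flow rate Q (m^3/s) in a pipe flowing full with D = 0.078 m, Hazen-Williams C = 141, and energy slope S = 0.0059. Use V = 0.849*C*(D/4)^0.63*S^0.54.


For a full circular pipe, R = D/4 = 0.078/4 = 0.0195 m.
V = 0.849 * 141 * 0.0195^0.63 * 0.0059^0.54
  = 0.849 * 141 * 0.083699 * 0.062555
  = 0.6268 m/s.
Pipe area A = pi*D^2/4 = pi*0.078^2/4 = 0.0048 m^2.
Q = A * V = 0.0048 * 0.6268 = 0.003 m^3/s.

0.003


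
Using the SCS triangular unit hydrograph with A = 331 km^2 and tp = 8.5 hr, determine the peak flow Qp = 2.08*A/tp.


SCS formula: Qp = 2.08 * A / tp.
Qp = 2.08 * 331 / 8.5
   = 688.48 / 8.5
   = 81.0 m^3/s per cm.

81.0


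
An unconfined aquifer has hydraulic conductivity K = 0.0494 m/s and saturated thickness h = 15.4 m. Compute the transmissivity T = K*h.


Transmissivity is defined as T = K * h.
T = 0.0494 * 15.4
  = 0.7608 m^2/s.

0.7608


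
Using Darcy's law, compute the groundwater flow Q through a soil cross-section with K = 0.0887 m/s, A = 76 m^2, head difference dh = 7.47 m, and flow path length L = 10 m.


Darcy's law: Q = K * A * i, where i = dh/L.
Hydraulic gradient i = 7.47 / 10 = 0.747.
Q = 0.0887 * 76 * 0.747
  = 5.0357 m^3/s.

5.0357


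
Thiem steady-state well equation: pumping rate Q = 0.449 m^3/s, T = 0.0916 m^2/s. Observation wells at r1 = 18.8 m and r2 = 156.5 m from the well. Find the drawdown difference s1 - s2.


Thiem equation: s1 - s2 = Q/(2*pi*T) * ln(r2/r1).
ln(r2/r1) = ln(156.5/18.8) = 2.1192.
Q/(2*pi*T) = 0.449 / (2*pi*0.0916) = 0.449 / 0.5755 = 0.7801.
s1 - s2 = 0.7801 * 2.1192 = 1.6533 m.

1.6533


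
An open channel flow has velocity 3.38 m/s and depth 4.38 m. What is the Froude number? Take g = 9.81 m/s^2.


The Froude number is defined as Fr = V / sqrt(g*y).
g*y = 9.81 * 4.38 = 42.9678.
sqrt(g*y) = sqrt(42.9678) = 6.555.
Fr = 3.38 / 6.555 = 0.5156.

0.5156


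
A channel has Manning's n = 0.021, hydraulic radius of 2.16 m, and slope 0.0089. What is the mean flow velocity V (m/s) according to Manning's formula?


Manning's equation gives V = (1/n) * R^(2/3) * S^(1/2).
First, compute R^(2/3) = 2.16^(2/3) = 1.671.
Next, S^(1/2) = 0.0089^(1/2) = 0.09434.
Then 1/n = 1/0.021 = 47.62.
V = 47.62 * 1.671 * 0.09434 = 7.5066 m/s.

7.5066


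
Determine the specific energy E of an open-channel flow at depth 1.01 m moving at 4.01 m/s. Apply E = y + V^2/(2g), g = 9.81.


Specific energy E = y + V^2/(2g).
Velocity head = V^2/(2g) = 4.01^2 / (2*9.81) = 16.0801 / 19.62 = 0.8196 m.
E = 1.01 + 0.8196 = 1.8296 m.

1.8296


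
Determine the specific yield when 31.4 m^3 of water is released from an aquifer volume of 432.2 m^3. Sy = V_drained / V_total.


Specific yield Sy = Volume drained / Total volume.
Sy = 31.4 / 432.2
   = 0.0727.

0.0727


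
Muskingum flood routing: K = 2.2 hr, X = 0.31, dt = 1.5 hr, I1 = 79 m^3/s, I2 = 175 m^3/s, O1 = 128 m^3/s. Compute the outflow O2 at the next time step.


Muskingum coefficients:
denom = 2*K*(1-X) + dt = 2*2.2*(1-0.31) + 1.5 = 4.536.
C0 = (dt - 2*K*X)/denom = (1.5 - 2*2.2*0.31)/4.536 = 0.03.
C1 = (dt + 2*K*X)/denom = (1.5 + 2*2.2*0.31)/4.536 = 0.6314.
C2 = (2*K*(1-X) - dt)/denom = 0.3386.
O2 = C0*I2 + C1*I1 + C2*O1
   = 0.03*175 + 0.6314*79 + 0.3386*128
   = 98.47 m^3/s.

98.47


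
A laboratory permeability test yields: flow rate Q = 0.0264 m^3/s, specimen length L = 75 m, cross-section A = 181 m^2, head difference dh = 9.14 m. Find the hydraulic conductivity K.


From K = Q*L / (A*dh):
Numerator: Q*L = 0.0264 * 75 = 1.98.
Denominator: A*dh = 181 * 9.14 = 1654.34.
K = 1.98 / 1654.34 = 0.001197 m/s.

0.001197


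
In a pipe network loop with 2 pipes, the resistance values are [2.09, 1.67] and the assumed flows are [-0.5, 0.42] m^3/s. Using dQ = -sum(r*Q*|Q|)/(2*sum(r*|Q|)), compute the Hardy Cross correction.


Numerator terms (r*Q*|Q|): 2.09*-0.5*|-0.5| = -0.5225; 1.67*0.42*|0.42| = 0.2946.
Sum of numerator = -0.2279.
Denominator terms (r*|Q|): 2.09*|-0.5| = 1.045; 1.67*|0.42| = 0.7014.
2 * sum of denominator = 2 * 1.7464 = 3.4928.
dQ = --0.2279 / 3.4928 = 0.0653 m^3/s.

0.0653


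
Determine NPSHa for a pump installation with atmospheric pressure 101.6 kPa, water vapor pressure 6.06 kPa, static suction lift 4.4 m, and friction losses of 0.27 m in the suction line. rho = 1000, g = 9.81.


NPSHa = p_atm/(rho*g) - z_s - hf_s - p_vap/(rho*g).
p_atm/(rho*g) = 101.6*1000 / (1000*9.81) = 10.357 m.
p_vap/(rho*g) = 6.06*1000 / (1000*9.81) = 0.618 m.
NPSHa = 10.357 - 4.4 - 0.27 - 0.618
      = 5.07 m.

5.07


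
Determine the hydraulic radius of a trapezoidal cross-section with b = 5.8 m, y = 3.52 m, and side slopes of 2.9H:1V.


For a trapezoidal section with side slope z:
A = (b + z*y)*y = (5.8 + 2.9*3.52)*3.52 = 56.348 m^2.
P = b + 2*y*sqrt(1 + z^2) = 5.8 + 2*3.52*sqrt(1 + 2.9^2) = 27.396 m.
R = A/P = 56.348 / 27.396 = 2.0568 m.

2.0568


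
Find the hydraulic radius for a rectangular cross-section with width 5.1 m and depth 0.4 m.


For a rectangular section:
Flow area A = b * y = 5.1 * 0.4 = 2.04 m^2.
Wetted perimeter P = b + 2y = 5.1 + 2*0.4 = 5.9 m.
Hydraulic radius R = A/P = 2.04 / 5.9 = 0.3458 m.

0.3458


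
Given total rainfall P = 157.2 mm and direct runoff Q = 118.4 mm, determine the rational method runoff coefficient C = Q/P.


The runoff coefficient C = runoff depth / rainfall depth.
C = 118.4 / 157.2
  = 0.7532.

0.7532


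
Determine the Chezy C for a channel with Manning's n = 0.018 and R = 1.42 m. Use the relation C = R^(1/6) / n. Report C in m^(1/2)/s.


The Chezy coefficient relates to Manning's n through C = R^(1/6) / n.
R^(1/6) = 1.42^(1/6) = 1.060184.
C = 1.060184 / 0.018 = 58.9 m^(1/2)/s.

58.9


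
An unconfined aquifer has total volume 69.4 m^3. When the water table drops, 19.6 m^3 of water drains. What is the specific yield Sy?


Specific yield Sy = Volume drained / Total volume.
Sy = 19.6 / 69.4
   = 0.2824.

0.2824


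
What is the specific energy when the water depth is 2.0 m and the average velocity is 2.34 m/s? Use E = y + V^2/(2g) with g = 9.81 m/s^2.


Specific energy E = y + V^2/(2g).
Velocity head = V^2/(2g) = 2.34^2 / (2*9.81) = 5.4756 / 19.62 = 0.2791 m.
E = 2.0 + 0.2791 = 2.2791 m.

2.2791


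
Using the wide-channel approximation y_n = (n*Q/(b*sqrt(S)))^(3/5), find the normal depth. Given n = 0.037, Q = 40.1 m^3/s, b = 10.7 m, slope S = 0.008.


We use the wide-channel approximation y_n = (n*Q/(b*sqrt(S)))^(3/5).
sqrt(S) = sqrt(0.008) = 0.089443.
Numerator: n*Q = 0.037 * 40.1 = 1.4837.
Denominator: b*sqrt(S) = 10.7 * 0.089443 = 0.95704.
arg = 1.5503.
y_n = 1.5503^(3/5) = 1.3009 m.

1.3009


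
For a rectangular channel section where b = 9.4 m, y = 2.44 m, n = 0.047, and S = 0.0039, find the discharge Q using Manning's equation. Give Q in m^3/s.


For a rectangular channel, the cross-sectional area A = b * y = 9.4 * 2.44 = 22.94 m^2.
The wetted perimeter P = b + 2y = 9.4 + 2*2.44 = 14.28 m.
Hydraulic radius R = A/P = 22.94/14.28 = 1.6062 m.
Velocity V = (1/n)*R^(2/3)*S^(1/2) = (1/0.047)*1.6062^(2/3)*0.0039^(1/2) = 1.8223 m/s.
Discharge Q = A * V = 22.94 * 1.8223 = 41.797 m^3/s.

41.797


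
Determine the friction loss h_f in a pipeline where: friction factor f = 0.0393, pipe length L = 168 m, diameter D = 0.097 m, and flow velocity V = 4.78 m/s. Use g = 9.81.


Darcy-Weisbach equation: h_f = f * (L/D) * V^2/(2g).
f * L/D = 0.0393 * 168/0.097 = 68.066.
V^2/(2g) = 4.78^2 / (2*9.81) = 22.8484 / 19.62 = 1.1645 m.
h_f = 68.066 * 1.1645 = 79.266 m.

79.266


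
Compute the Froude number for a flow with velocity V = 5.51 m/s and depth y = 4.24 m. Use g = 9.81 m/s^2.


The Froude number is defined as Fr = V / sqrt(g*y).
g*y = 9.81 * 4.24 = 41.5944.
sqrt(g*y) = sqrt(41.5944) = 6.4494.
Fr = 5.51 / 6.4494 = 0.8543.

0.8543


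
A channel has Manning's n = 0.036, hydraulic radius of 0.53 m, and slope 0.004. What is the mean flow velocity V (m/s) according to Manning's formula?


Manning's equation gives V = (1/n) * R^(2/3) * S^(1/2).
First, compute R^(2/3) = 0.53^(2/3) = 0.6549.
Next, S^(1/2) = 0.004^(1/2) = 0.063246.
Then 1/n = 1/0.036 = 27.78.
V = 27.78 * 0.6549 * 0.063246 = 1.1506 m/s.

1.1506


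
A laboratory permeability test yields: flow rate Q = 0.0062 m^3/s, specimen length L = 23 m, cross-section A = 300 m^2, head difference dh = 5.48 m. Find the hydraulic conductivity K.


From K = Q*L / (A*dh):
Numerator: Q*L = 0.0062 * 23 = 0.1426.
Denominator: A*dh = 300 * 5.48 = 1644.0.
K = 0.1426 / 1644.0 = 8.7e-05 m/s.

8.7e-05


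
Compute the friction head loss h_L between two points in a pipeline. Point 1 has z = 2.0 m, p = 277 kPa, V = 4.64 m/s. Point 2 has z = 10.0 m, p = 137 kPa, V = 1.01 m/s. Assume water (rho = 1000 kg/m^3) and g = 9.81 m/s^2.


Total head at each section: H = z + p/(rho*g) + V^2/(2g).
H1 = 2.0 + 277*1000/(1000*9.81) + 4.64^2/(2*9.81)
   = 2.0 + 28.236 + 1.0973
   = 31.334 m.
H2 = 10.0 + 137*1000/(1000*9.81) + 1.01^2/(2*9.81)
   = 10.0 + 13.965 + 0.052
   = 24.017 m.
h_L = H1 - H2 = 31.334 - 24.017 = 7.316 m.

7.316


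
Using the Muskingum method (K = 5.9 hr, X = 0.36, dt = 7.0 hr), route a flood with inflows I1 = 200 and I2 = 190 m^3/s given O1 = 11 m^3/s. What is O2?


Muskingum coefficients:
denom = 2*K*(1-X) + dt = 2*5.9*(1-0.36) + 7.0 = 14.552.
C0 = (dt - 2*K*X)/denom = (7.0 - 2*5.9*0.36)/14.552 = 0.1891.
C1 = (dt + 2*K*X)/denom = (7.0 + 2*5.9*0.36)/14.552 = 0.773.
C2 = (2*K*(1-X) - dt)/denom = 0.0379.
O2 = C0*I2 + C1*I1 + C2*O1
   = 0.1891*190 + 0.773*200 + 0.0379*11
   = 190.94 m^3/s.

190.94


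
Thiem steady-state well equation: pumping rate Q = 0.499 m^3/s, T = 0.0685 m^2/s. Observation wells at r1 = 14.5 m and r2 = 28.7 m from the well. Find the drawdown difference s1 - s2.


Thiem equation: s1 - s2 = Q/(2*pi*T) * ln(r2/r1).
ln(r2/r1) = ln(28.7/14.5) = 0.6827.
Q/(2*pi*T) = 0.499 / (2*pi*0.0685) = 0.499 / 0.4304 = 1.1594.
s1 - s2 = 1.1594 * 0.6827 = 0.7916 m.

0.7916


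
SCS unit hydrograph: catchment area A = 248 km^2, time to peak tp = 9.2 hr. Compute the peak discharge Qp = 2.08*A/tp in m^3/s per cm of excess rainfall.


SCS formula: Qp = 2.08 * A / tp.
Qp = 2.08 * 248 / 9.2
   = 515.84 / 9.2
   = 56.07 m^3/s per cm.

56.07


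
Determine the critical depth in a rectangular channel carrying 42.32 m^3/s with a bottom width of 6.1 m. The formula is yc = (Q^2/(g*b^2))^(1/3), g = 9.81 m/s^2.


Using yc = (Q^2 / (g * b^2))^(1/3):
Q^2 = 42.32^2 = 1790.98.
g * b^2 = 9.81 * 6.1^2 = 9.81 * 37.21 = 365.03.
Q^2 / (g*b^2) = 1790.98 / 365.03 = 4.9064.
yc = 4.9064^(1/3) = 1.6992 m.

1.6992


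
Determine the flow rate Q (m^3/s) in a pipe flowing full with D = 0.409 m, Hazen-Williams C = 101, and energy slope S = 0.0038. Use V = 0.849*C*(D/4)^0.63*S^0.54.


For a full circular pipe, R = D/4 = 0.409/4 = 0.1022 m.
V = 0.849 * 101 * 0.1022^0.63 * 0.0038^0.54
  = 0.849 * 101 * 0.237732 * 0.049327
  = 1.0055 m/s.
Pipe area A = pi*D^2/4 = pi*0.409^2/4 = 0.1314 m^2.
Q = A * V = 0.1314 * 1.0055 = 0.1321 m^3/s.

0.1321


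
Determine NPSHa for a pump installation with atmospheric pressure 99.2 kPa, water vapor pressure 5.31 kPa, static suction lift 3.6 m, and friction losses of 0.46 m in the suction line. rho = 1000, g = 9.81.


NPSHa = p_atm/(rho*g) - z_s - hf_s - p_vap/(rho*g).
p_atm/(rho*g) = 99.2*1000 / (1000*9.81) = 10.112 m.
p_vap/(rho*g) = 5.31*1000 / (1000*9.81) = 0.541 m.
NPSHa = 10.112 - 3.6 - 0.46 - 0.541
      = 5.51 m.

5.51


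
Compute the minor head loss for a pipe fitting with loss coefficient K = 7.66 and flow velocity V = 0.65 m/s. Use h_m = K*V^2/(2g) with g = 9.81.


Minor loss formula: h_m = K * V^2/(2g).
V^2 = 0.65^2 = 0.4225.
V^2/(2g) = 0.4225 / 19.62 = 0.0215 m.
h_m = 7.66 * 0.0215 = 0.165 m.

0.165


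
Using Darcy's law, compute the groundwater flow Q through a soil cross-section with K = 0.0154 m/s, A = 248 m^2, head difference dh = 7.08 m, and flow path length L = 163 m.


Darcy's law: Q = K * A * i, where i = dh/L.
Hydraulic gradient i = 7.08 / 163 = 0.043436.
Q = 0.0154 * 248 * 0.043436
  = 0.1659 m^3/s.

0.1659


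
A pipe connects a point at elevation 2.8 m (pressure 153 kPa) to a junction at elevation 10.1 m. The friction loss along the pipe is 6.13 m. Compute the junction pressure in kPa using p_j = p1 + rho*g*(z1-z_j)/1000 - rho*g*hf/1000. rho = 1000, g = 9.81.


Junction pressure: p_j = p1 + rho*g*(z1 - z_j)/1000 - rho*g*hf/1000.
Elevation term = 1000*9.81*(2.8 - 10.1)/1000 = -71.613 kPa.
Friction term = 1000*9.81*6.13/1000 = 60.135 kPa.
p_j = 153 + -71.613 - 60.135 = 21.25 kPa.

21.25


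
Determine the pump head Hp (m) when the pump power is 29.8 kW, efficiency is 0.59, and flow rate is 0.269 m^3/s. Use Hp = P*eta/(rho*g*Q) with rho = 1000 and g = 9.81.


Pump head formula: Hp = P * eta / (rho * g * Q).
Numerator: P * eta = 29.8 * 1000 * 0.59 = 17582.0 W.
Denominator: rho * g * Q = 1000 * 9.81 * 0.269 = 2638.89.
Hp = 17582.0 / 2638.89 = 6.66 m.

6.66


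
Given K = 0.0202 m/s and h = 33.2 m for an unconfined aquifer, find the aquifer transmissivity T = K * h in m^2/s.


Transmissivity is defined as T = K * h.
T = 0.0202 * 33.2
  = 0.6706 m^2/s.

0.6706


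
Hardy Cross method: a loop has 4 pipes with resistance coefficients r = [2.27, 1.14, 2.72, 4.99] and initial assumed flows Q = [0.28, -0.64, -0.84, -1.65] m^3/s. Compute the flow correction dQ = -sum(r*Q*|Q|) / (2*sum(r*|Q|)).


Numerator terms (r*Q*|Q|): 2.27*0.28*|0.28| = 0.178; 1.14*-0.64*|-0.64| = -0.4669; 2.72*-0.84*|-0.84| = -1.9192; 4.99*-1.65*|-1.65| = -13.5853.
Sum of numerator = -15.7935.
Denominator terms (r*|Q|): 2.27*|0.28| = 0.6356; 1.14*|-0.64| = 0.7296; 2.72*|-0.84| = 2.2848; 4.99*|-1.65| = 8.2335.
2 * sum of denominator = 2 * 11.8835 = 23.767.
dQ = --15.7935 / 23.767 = 0.6645 m^3/s.

0.6645


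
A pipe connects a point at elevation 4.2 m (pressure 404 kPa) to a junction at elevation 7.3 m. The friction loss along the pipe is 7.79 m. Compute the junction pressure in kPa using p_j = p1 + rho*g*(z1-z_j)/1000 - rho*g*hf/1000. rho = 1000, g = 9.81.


Junction pressure: p_j = p1 + rho*g*(z1 - z_j)/1000 - rho*g*hf/1000.
Elevation term = 1000*9.81*(4.2 - 7.3)/1000 = -30.411 kPa.
Friction term = 1000*9.81*7.79/1000 = 76.42 kPa.
p_j = 404 + -30.411 - 76.42 = 297.17 kPa.

297.17


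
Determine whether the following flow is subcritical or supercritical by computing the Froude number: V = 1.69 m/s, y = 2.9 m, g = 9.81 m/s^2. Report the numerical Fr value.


The Froude number is defined as Fr = V / sqrt(g*y).
g*y = 9.81 * 2.9 = 28.449.
sqrt(g*y) = sqrt(28.449) = 5.3338.
Fr = 1.69 / 5.3338 = 0.3168.
Since Fr < 1, the flow is subcritical.

0.3168


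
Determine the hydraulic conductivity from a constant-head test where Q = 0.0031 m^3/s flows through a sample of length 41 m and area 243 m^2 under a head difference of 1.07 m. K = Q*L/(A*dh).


From K = Q*L / (A*dh):
Numerator: Q*L = 0.0031 * 41 = 0.1271.
Denominator: A*dh = 243 * 1.07 = 260.01.
K = 0.1271 / 260.01 = 0.000489 m/s.

0.000489


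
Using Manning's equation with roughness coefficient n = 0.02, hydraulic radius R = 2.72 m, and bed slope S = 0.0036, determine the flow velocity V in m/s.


Manning's equation gives V = (1/n) * R^(2/3) * S^(1/2).
First, compute R^(2/3) = 2.72^(2/3) = 1.9486.
Next, S^(1/2) = 0.0036^(1/2) = 0.06.
Then 1/n = 1/0.02 = 50.0.
V = 50.0 * 1.9486 * 0.06 = 5.8457 m/s.

5.8457


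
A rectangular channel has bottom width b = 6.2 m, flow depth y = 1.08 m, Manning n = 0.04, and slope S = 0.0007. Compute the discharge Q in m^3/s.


For a rectangular channel, the cross-sectional area A = b * y = 6.2 * 1.08 = 6.7 m^2.
The wetted perimeter P = b + 2y = 6.2 + 2*1.08 = 8.36 m.
Hydraulic radius R = A/P = 6.7/8.36 = 0.801 m.
Velocity V = (1/n)*R^(2/3)*S^(1/2) = (1/0.04)*0.801^(2/3)*0.0007^(1/2) = 0.5705 m/s.
Discharge Q = A * V = 6.7 * 0.5705 = 3.82 m^3/s.

3.82


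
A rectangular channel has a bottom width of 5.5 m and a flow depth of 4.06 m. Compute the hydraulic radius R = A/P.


For a rectangular section:
Flow area A = b * y = 5.5 * 4.06 = 22.33 m^2.
Wetted perimeter P = b + 2y = 5.5 + 2*4.06 = 13.62 m.
Hydraulic radius R = A/P = 22.33 / 13.62 = 1.6395 m.

1.6395


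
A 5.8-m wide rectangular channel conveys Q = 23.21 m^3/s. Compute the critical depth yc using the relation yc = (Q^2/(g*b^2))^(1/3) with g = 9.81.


Using yc = (Q^2 / (g * b^2))^(1/3):
Q^2 = 23.21^2 = 538.7.
g * b^2 = 9.81 * 5.8^2 = 9.81 * 33.64 = 330.01.
Q^2 / (g*b^2) = 538.7 / 330.01 = 1.6324.
yc = 1.6324^(1/3) = 1.1774 m.

1.1774


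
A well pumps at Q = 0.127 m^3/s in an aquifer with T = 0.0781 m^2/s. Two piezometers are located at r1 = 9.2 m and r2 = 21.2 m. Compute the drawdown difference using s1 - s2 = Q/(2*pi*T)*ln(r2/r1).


Thiem equation: s1 - s2 = Q/(2*pi*T) * ln(r2/r1).
ln(r2/r1) = ln(21.2/9.2) = 0.8348.
Q/(2*pi*T) = 0.127 / (2*pi*0.0781) = 0.127 / 0.4907 = 0.2588.
s1 - s2 = 0.2588 * 0.8348 = 0.216 m.

0.216


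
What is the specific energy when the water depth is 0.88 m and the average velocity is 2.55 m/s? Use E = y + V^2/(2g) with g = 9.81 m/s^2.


Specific energy E = y + V^2/(2g).
Velocity head = V^2/(2g) = 2.55^2 / (2*9.81) = 6.5025 / 19.62 = 0.3314 m.
E = 0.88 + 0.3314 = 1.2114 m.

1.2114


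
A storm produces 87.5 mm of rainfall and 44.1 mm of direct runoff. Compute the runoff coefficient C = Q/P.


The runoff coefficient C = runoff depth / rainfall depth.
C = 44.1 / 87.5
  = 0.504.

0.504


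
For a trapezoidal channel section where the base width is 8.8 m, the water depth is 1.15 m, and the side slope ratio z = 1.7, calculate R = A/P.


For a trapezoidal section with side slope z:
A = (b + z*y)*y = (8.8 + 1.7*1.15)*1.15 = 12.368 m^2.
P = b + 2*y*sqrt(1 + z^2) = 8.8 + 2*1.15*sqrt(1 + 1.7^2) = 13.336 m.
R = A/P = 12.368 / 13.336 = 0.9274 m.

0.9274


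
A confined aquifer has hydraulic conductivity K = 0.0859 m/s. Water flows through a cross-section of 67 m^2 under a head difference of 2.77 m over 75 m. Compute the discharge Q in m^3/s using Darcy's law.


Darcy's law: Q = K * A * i, where i = dh/L.
Hydraulic gradient i = 2.77 / 75 = 0.036933.
Q = 0.0859 * 67 * 0.036933
  = 0.2126 m^3/s.

0.2126


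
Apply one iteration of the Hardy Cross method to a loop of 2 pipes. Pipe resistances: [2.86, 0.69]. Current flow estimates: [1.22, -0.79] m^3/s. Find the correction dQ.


Numerator terms (r*Q*|Q|): 2.86*1.22*|1.22| = 4.2568; 0.69*-0.79*|-0.79| = -0.4306.
Sum of numerator = 3.8262.
Denominator terms (r*|Q|): 2.86*|1.22| = 3.4892; 0.69*|-0.79| = 0.5451.
2 * sum of denominator = 2 * 4.0343 = 8.0686.
dQ = -3.8262 / 8.0686 = -0.4742 m^3/s.

-0.4742


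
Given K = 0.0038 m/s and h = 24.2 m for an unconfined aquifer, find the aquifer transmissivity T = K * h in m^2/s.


Transmissivity is defined as T = K * h.
T = 0.0038 * 24.2
  = 0.092 m^2/s.

0.092


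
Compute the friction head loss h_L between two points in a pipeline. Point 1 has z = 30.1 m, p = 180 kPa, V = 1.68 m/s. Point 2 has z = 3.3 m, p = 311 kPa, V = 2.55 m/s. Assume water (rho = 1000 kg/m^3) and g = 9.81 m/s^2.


Total head at each section: H = z + p/(rho*g) + V^2/(2g).
H1 = 30.1 + 180*1000/(1000*9.81) + 1.68^2/(2*9.81)
   = 30.1 + 18.349 + 0.1439
   = 48.592 m.
H2 = 3.3 + 311*1000/(1000*9.81) + 2.55^2/(2*9.81)
   = 3.3 + 31.702 + 0.3314
   = 35.334 m.
h_L = H1 - H2 = 48.592 - 35.334 = 13.259 m.

13.259


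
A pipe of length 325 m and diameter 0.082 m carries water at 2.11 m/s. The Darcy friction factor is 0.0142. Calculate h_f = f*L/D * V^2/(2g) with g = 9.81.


Darcy-Weisbach equation: h_f = f * (L/D) * V^2/(2g).
f * L/D = 0.0142 * 325/0.082 = 56.2805.
V^2/(2g) = 2.11^2 / (2*9.81) = 4.4521 / 19.62 = 0.2269 m.
h_f = 56.2805 * 0.2269 = 12.771 m.

12.771


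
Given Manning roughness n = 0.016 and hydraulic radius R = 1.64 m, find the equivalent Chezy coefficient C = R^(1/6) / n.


The Chezy coefficient relates to Manning's n through C = R^(1/6) / n.
R^(1/6) = 1.64^(1/6) = 1.085944.
C = 1.085944 / 0.016 = 67.87 m^(1/2)/s.

67.87


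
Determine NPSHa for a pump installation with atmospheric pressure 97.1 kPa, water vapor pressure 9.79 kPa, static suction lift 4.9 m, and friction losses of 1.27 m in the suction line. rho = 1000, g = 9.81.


NPSHa = p_atm/(rho*g) - z_s - hf_s - p_vap/(rho*g).
p_atm/(rho*g) = 97.1*1000 / (1000*9.81) = 9.898 m.
p_vap/(rho*g) = 9.79*1000 / (1000*9.81) = 0.998 m.
NPSHa = 9.898 - 4.9 - 1.27 - 0.998
      = 2.73 m.

2.73


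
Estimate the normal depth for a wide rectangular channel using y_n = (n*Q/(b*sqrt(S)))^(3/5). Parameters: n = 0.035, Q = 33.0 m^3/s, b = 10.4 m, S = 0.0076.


We use the wide-channel approximation y_n = (n*Q/(b*sqrt(S)))^(3/5).
sqrt(S) = sqrt(0.0076) = 0.087178.
Numerator: n*Q = 0.035 * 33.0 = 1.155.
Denominator: b*sqrt(S) = 10.4 * 0.087178 = 0.906651.
arg = 1.2739.
y_n = 1.2739^(3/5) = 1.1563 m.

1.1563


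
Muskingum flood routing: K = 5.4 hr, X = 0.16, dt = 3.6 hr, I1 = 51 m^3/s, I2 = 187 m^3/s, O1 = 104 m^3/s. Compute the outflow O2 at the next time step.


Muskingum coefficients:
denom = 2*K*(1-X) + dt = 2*5.4*(1-0.16) + 3.6 = 12.672.
C0 = (dt - 2*K*X)/denom = (3.6 - 2*5.4*0.16)/12.672 = 0.1477.
C1 = (dt + 2*K*X)/denom = (3.6 + 2*5.4*0.16)/12.672 = 0.4205.
C2 = (2*K*(1-X) - dt)/denom = 0.4318.
O2 = C0*I2 + C1*I1 + C2*O1
   = 0.1477*187 + 0.4205*51 + 0.4318*104
   = 93.98 m^3/s.

93.98


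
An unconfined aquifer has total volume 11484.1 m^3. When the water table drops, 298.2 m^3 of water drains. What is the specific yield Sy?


Specific yield Sy = Volume drained / Total volume.
Sy = 298.2 / 11484.1
   = 0.026.

0.026


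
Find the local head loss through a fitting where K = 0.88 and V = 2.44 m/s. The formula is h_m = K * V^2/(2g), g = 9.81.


Minor loss formula: h_m = K * V^2/(2g).
V^2 = 2.44^2 = 5.9536.
V^2/(2g) = 5.9536 / 19.62 = 0.3034 m.
h_m = 0.88 * 0.3034 = 0.267 m.

0.267


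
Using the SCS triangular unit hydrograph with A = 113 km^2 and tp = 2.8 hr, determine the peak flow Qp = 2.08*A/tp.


SCS formula: Qp = 2.08 * A / tp.
Qp = 2.08 * 113 / 2.8
   = 235.04 / 2.8
   = 83.94 m^3/s per cm.

83.94


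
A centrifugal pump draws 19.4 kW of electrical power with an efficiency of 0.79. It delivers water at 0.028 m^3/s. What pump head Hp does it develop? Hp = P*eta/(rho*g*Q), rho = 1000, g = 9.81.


Pump head formula: Hp = P * eta / (rho * g * Q).
Numerator: P * eta = 19.4 * 1000 * 0.79 = 15326.0 W.
Denominator: rho * g * Q = 1000 * 9.81 * 0.028 = 274.68.
Hp = 15326.0 / 274.68 = 55.8 m.

55.8


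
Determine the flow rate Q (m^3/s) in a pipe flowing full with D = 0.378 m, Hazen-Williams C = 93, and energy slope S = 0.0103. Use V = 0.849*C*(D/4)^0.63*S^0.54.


For a full circular pipe, R = D/4 = 0.378/4 = 0.0945 m.
V = 0.849 * 93 * 0.0945^0.63 * 0.0103^0.54
  = 0.849 * 93 * 0.226215 * 0.084515
  = 1.5095 m/s.
Pipe area A = pi*D^2/4 = pi*0.378^2/4 = 0.1122 m^2.
Q = A * V = 0.1122 * 1.5095 = 0.1694 m^3/s.

0.1694


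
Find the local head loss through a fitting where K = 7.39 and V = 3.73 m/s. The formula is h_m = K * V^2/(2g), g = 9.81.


Minor loss formula: h_m = K * V^2/(2g).
V^2 = 3.73^2 = 13.9129.
V^2/(2g) = 13.9129 / 19.62 = 0.7091 m.
h_m = 7.39 * 0.7091 = 5.2404 m.

5.2404


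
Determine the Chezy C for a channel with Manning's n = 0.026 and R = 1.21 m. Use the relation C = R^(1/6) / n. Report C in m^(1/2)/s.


The Chezy coefficient relates to Manning's n through C = R^(1/6) / n.
R^(1/6) = 1.21^(1/6) = 1.03228.
C = 1.03228 / 0.026 = 39.7 m^(1/2)/s.

39.7


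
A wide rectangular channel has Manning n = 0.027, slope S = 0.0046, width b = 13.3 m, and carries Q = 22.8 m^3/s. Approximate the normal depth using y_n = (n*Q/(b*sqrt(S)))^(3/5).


We use the wide-channel approximation y_n = (n*Q/(b*sqrt(S)))^(3/5).
sqrt(S) = sqrt(0.0046) = 0.067823.
Numerator: n*Q = 0.027 * 22.8 = 0.6156.
Denominator: b*sqrt(S) = 13.3 * 0.067823 = 0.902046.
arg = 0.6824.
y_n = 0.6824^(3/5) = 0.7951 m.

0.7951


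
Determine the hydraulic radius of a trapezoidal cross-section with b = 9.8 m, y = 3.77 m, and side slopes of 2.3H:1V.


For a trapezoidal section with side slope z:
A = (b + z*y)*y = (9.8 + 2.3*3.77)*3.77 = 69.636 m^2.
P = b + 2*y*sqrt(1 + z^2) = 9.8 + 2*3.77*sqrt(1 + 2.3^2) = 28.71 m.
R = A/P = 69.636 / 28.71 = 2.4255 m.

2.4255


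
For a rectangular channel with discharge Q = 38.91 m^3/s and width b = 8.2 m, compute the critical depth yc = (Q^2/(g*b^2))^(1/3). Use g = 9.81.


Using yc = (Q^2 / (g * b^2))^(1/3):
Q^2 = 38.91^2 = 1513.99.
g * b^2 = 9.81 * 8.2^2 = 9.81 * 67.24 = 659.62.
Q^2 / (g*b^2) = 1513.99 / 659.62 = 2.2952.
yc = 2.2952^(1/3) = 1.3191 m.

1.3191


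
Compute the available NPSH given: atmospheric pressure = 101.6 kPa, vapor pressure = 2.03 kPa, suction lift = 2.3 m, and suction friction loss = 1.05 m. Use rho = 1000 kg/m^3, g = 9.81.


NPSHa = p_atm/(rho*g) - z_s - hf_s - p_vap/(rho*g).
p_atm/(rho*g) = 101.6*1000 / (1000*9.81) = 10.357 m.
p_vap/(rho*g) = 2.03*1000 / (1000*9.81) = 0.207 m.
NPSHa = 10.357 - 2.3 - 1.05 - 0.207
      = 6.8 m.

6.8


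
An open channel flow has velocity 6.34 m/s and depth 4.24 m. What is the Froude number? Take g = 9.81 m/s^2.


The Froude number is defined as Fr = V / sqrt(g*y).
g*y = 9.81 * 4.24 = 41.5944.
sqrt(g*y) = sqrt(41.5944) = 6.4494.
Fr = 6.34 / 6.4494 = 0.983.

0.983


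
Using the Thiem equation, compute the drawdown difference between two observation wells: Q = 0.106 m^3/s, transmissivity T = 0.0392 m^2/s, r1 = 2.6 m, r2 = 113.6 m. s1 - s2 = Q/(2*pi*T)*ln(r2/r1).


Thiem equation: s1 - s2 = Q/(2*pi*T) * ln(r2/r1).
ln(r2/r1) = ln(113.6/2.6) = 3.7772.
Q/(2*pi*T) = 0.106 / (2*pi*0.0392) = 0.106 / 0.2463 = 0.4304.
s1 - s2 = 0.4304 * 3.7772 = 1.6256 m.

1.6256


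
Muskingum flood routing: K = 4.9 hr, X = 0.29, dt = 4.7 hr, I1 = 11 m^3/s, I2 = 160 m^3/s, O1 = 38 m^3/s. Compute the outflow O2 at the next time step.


Muskingum coefficients:
denom = 2*K*(1-X) + dt = 2*4.9*(1-0.29) + 4.7 = 11.658.
C0 = (dt - 2*K*X)/denom = (4.7 - 2*4.9*0.29)/11.658 = 0.1594.
C1 = (dt + 2*K*X)/denom = (4.7 + 2*4.9*0.29)/11.658 = 0.6469.
C2 = (2*K*(1-X) - dt)/denom = 0.1937.
O2 = C0*I2 + C1*I1 + C2*O1
   = 0.1594*160 + 0.6469*11 + 0.1937*38
   = 39.98 m^3/s.

39.98


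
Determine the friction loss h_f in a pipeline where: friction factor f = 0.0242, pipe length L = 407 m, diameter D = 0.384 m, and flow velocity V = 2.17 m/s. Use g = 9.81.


Darcy-Weisbach equation: h_f = f * (L/D) * V^2/(2g).
f * L/D = 0.0242 * 407/0.384 = 25.6495.
V^2/(2g) = 2.17^2 / (2*9.81) = 4.7089 / 19.62 = 0.24 m.
h_f = 25.6495 * 0.24 = 6.156 m.

6.156


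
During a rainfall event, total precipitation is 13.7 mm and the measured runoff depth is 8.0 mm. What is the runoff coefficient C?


The runoff coefficient C = runoff depth / rainfall depth.
C = 8.0 / 13.7
  = 0.5839.

0.5839


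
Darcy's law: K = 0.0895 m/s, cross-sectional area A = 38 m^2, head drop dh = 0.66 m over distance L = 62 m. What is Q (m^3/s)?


Darcy's law: Q = K * A * i, where i = dh/L.
Hydraulic gradient i = 0.66 / 62 = 0.010645.
Q = 0.0895 * 38 * 0.010645
  = 0.0362 m^3/s.

0.0362


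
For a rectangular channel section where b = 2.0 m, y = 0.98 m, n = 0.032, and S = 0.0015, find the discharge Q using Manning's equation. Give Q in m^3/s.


For a rectangular channel, the cross-sectional area A = b * y = 2.0 * 0.98 = 1.96 m^2.
The wetted perimeter P = b + 2y = 2.0 + 2*0.98 = 3.96 m.
Hydraulic radius R = A/P = 1.96/3.96 = 0.4949 m.
Velocity V = (1/n)*R^(2/3)*S^(1/2) = (1/0.032)*0.4949^(2/3)*0.0015^(1/2) = 0.7573 m/s.
Discharge Q = A * V = 1.96 * 0.7573 = 1.484 m^3/s.

1.484


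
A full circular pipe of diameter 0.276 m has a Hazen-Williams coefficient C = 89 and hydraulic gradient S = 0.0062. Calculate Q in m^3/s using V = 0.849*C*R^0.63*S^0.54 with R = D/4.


For a full circular pipe, R = D/4 = 0.276/4 = 0.069 m.
V = 0.849 * 89 * 0.069^0.63 * 0.0062^0.54
  = 0.849 * 89 * 0.185556 * 0.064253
  = 0.9009 m/s.
Pipe area A = pi*D^2/4 = pi*0.276^2/4 = 0.0598 m^2.
Q = A * V = 0.0598 * 0.9009 = 0.0539 m^3/s.

0.0539


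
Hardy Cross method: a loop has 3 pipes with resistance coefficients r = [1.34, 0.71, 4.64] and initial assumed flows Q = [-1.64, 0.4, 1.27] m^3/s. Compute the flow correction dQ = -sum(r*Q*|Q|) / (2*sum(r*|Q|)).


Numerator terms (r*Q*|Q|): 1.34*-1.64*|-1.64| = -3.6041; 0.71*0.4*|0.4| = 0.1136; 4.64*1.27*|1.27| = 7.4839.
Sum of numerator = 3.9934.
Denominator terms (r*|Q|): 1.34*|-1.64| = 2.1976; 0.71*|0.4| = 0.284; 4.64*|1.27| = 5.8928.
2 * sum of denominator = 2 * 8.3744 = 16.7488.
dQ = -3.9934 / 16.7488 = -0.2384 m^3/s.

-0.2384


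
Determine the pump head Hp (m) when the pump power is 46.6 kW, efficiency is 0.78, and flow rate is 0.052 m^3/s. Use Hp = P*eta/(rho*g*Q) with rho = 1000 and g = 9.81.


Pump head formula: Hp = P * eta / (rho * g * Q).
Numerator: P * eta = 46.6 * 1000 * 0.78 = 36348.0 W.
Denominator: rho * g * Q = 1000 * 9.81 * 0.052 = 510.12.
Hp = 36348.0 / 510.12 = 71.25 m.

71.25


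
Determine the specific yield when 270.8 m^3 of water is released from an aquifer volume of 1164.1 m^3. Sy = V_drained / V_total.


Specific yield Sy = Volume drained / Total volume.
Sy = 270.8 / 1164.1
   = 0.2326.

0.2326


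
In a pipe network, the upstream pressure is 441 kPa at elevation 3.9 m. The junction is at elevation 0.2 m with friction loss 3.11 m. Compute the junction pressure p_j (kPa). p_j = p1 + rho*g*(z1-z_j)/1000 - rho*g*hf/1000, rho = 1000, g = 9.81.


Junction pressure: p_j = p1 + rho*g*(z1 - z_j)/1000 - rho*g*hf/1000.
Elevation term = 1000*9.81*(3.9 - 0.2)/1000 = 36.297 kPa.
Friction term = 1000*9.81*3.11/1000 = 30.509 kPa.
p_j = 441 + 36.297 - 30.509 = 446.79 kPa.

446.79


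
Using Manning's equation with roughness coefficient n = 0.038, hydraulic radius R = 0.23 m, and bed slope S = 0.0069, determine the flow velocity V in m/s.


Manning's equation gives V = (1/n) * R^(2/3) * S^(1/2).
First, compute R^(2/3) = 0.23^(2/3) = 0.3754.
Next, S^(1/2) = 0.0069^(1/2) = 0.083066.
Then 1/n = 1/0.038 = 26.32.
V = 26.32 * 0.3754 * 0.083066 = 0.8206 m/s.

0.8206


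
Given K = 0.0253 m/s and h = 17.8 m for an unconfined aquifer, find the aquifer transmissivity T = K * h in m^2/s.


Transmissivity is defined as T = K * h.
T = 0.0253 * 17.8
  = 0.4503 m^2/s.

0.4503


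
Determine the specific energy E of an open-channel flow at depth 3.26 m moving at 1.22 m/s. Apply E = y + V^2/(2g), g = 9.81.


Specific energy E = y + V^2/(2g).
Velocity head = V^2/(2g) = 1.22^2 / (2*9.81) = 1.4884 / 19.62 = 0.0759 m.
E = 3.26 + 0.0759 = 3.3359 m.

3.3359


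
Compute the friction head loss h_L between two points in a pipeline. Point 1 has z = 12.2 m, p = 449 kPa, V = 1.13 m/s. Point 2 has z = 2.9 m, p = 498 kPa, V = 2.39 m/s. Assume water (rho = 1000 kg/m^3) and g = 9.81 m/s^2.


Total head at each section: H = z + p/(rho*g) + V^2/(2g).
H1 = 12.2 + 449*1000/(1000*9.81) + 1.13^2/(2*9.81)
   = 12.2 + 45.77 + 0.0651
   = 58.035 m.
H2 = 2.9 + 498*1000/(1000*9.81) + 2.39^2/(2*9.81)
   = 2.9 + 50.765 + 0.2911
   = 53.956 m.
h_L = H1 - H2 = 58.035 - 53.956 = 4.079 m.

4.079


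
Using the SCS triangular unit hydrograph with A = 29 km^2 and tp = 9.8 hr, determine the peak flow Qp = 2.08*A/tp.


SCS formula: Qp = 2.08 * A / tp.
Qp = 2.08 * 29 / 9.8
   = 60.32 / 9.8
   = 6.16 m^3/s per cm.

6.16


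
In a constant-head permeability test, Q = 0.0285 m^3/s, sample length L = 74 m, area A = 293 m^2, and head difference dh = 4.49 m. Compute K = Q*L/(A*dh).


From K = Q*L / (A*dh):
Numerator: Q*L = 0.0285 * 74 = 2.109.
Denominator: A*dh = 293 * 4.49 = 1315.57.
K = 2.109 / 1315.57 = 0.001603 m/s.

0.001603


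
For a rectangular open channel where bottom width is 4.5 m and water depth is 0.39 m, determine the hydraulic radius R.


For a rectangular section:
Flow area A = b * y = 4.5 * 0.39 = 1.76 m^2.
Wetted perimeter P = b + 2y = 4.5 + 2*0.39 = 5.28 m.
Hydraulic radius R = A/P = 1.76 / 5.28 = 0.3324 m.

0.3324


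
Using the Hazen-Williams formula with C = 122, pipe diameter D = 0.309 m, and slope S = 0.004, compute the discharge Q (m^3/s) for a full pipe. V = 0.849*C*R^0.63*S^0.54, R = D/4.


For a full circular pipe, R = D/4 = 0.309/4 = 0.0772 m.
V = 0.849 * 122 * 0.0772^0.63 * 0.004^0.54
  = 0.849 * 122 * 0.19924 * 0.050712
  = 1.0465 m/s.
Pipe area A = pi*D^2/4 = pi*0.309^2/4 = 0.075 m^2.
Q = A * V = 0.075 * 1.0465 = 0.0785 m^3/s.

0.0785


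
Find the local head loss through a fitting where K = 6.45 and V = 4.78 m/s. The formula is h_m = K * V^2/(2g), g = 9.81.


Minor loss formula: h_m = K * V^2/(2g).
V^2 = 4.78^2 = 22.8484.
V^2/(2g) = 22.8484 / 19.62 = 1.1645 m.
h_m = 6.45 * 1.1645 = 7.5113 m.

7.5113


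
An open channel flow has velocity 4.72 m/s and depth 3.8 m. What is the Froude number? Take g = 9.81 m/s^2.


The Froude number is defined as Fr = V / sqrt(g*y).
g*y = 9.81 * 3.8 = 37.278.
sqrt(g*y) = sqrt(37.278) = 6.1056.
Fr = 4.72 / 6.1056 = 0.7731.

0.7731


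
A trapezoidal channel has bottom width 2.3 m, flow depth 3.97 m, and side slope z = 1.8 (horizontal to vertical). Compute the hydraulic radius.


For a trapezoidal section with side slope z:
A = (b + z*y)*y = (2.3 + 1.8*3.97)*3.97 = 37.501 m^2.
P = b + 2*y*sqrt(1 + z^2) = 2.3 + 2*3.97*sqrt(1 + 1.8^2) = 18.649 m.
R = A/P = 37.501 / 18.649 = 2.0108 m.

2.0108


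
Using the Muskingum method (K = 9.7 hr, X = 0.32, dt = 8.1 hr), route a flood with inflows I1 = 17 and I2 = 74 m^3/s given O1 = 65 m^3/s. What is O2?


Muskingum coefficients:
denom = 2*K*(1-X) + dt = 2*9.7*(1-0.32) + 8.1 = 21.292.
C0 = (dt - 2*K*X)/denom = (8.1 - 2*9.7*0.32)/21.292 = 0.0889.
C1 = (dt + 2*K*X)/denom = (8.1 + 2*9.7*0.32)/21.292 = 0.672.
C2 = (2*K*(1-X) - dt)/denom = 0.2392.
O2 = C0*I2 + C1*I1 + C2*O1
   = 0.0889*74 + 0.672*17 + 0.2392*65
   = 33.54 m^3/s.

33.54


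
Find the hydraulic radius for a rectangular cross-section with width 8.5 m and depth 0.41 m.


For a rectangular section:
Flow area A = b * y = 8.5 * 0.41 = 3.48 m^2.
Wetted perimeter P = b + 2y = 8.5 + 2*0.41 = 9.32 m.
Hydraulic radius R = A/P = 3.48 / 9.32 = 0.3739 m.

0.3739


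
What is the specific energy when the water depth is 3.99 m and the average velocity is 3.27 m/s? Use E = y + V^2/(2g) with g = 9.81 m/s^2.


Specific energy E = y + V^2/(2g).
Velocity head = V^2/(2g) = 3.27^2 / (2*9.81) = 10.6929 / 19.62 = 0.545 m.
E = 3.99 + 0.545 = 4.535 m.

4.535


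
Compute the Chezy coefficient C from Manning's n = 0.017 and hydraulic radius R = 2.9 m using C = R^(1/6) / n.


The Chezy coefficient relates to Manning's n through C = R^(1/6) / n.
R^(1/6) = 2.9^(1/6) = 1.19417.
C = 1.19417 / 0.017 = 70.25 m^(1/2)/s.

70.25


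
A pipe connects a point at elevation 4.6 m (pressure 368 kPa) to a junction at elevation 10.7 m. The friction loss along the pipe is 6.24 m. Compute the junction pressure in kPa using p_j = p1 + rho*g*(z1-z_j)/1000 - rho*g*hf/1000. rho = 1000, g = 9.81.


Junction pressure: p_j = p1 + rho*g*(z1 - z_j)/1000 - rho*g*hf/1000.
Elevation term = 1000*9.81*(4.6 - 10.7)/1000 = -59.841 kPa.
Friction term = 1000*9.81*6.24/1000 = 61.214 kPa.
p_j = 368 + -59.841 - 61.214 = 246.94 kPa.

246.94
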